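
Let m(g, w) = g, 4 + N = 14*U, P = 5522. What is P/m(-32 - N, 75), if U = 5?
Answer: -2761/49 ≈ -56.347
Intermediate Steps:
N = 66 (N = -4 + 14*5 = -4 + 70 = 66)
P/m(-32 - N, 75) = 5522/(-32 - 1*66) = 5522/(-32 - 66) = 5522/(-98) = 5522*(-1/98) = -2761/49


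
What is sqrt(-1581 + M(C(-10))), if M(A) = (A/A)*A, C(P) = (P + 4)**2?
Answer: I*sqrt(1545) ≈ 39.307*I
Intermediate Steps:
C(P) = (4 + P)**2
M(A) = A (M(A) = 1*A = A)
sqrt(-1581 + M(C(-10))) = sqrt(-1581 + (4 - 10)**2) = sqrt(-1581 + (-6)**2) = sqrt(-1581 + 36) = sqrt(-1545) = I*sqrt(1545)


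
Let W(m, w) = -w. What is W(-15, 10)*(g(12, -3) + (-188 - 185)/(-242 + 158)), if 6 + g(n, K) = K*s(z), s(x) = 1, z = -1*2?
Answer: 1915/42 ≈ 45.595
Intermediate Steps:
z = -2
g(n, K) = -6 + K (g(n, K) = -6 + K*1 = -6 + K)
W(-15, 10)*(g(12, -3) + (-188 - 185)/(-242 + 158)) = (-1*10)*((-6 - 3) + (-188 - 185)/(-242 + 158)) = -10*(-9 - 373/(-84)) = -10*(-9 - 373*(-1/84)) = -10*(-9 + 373/84) = -10*(-383/84) = 1915/42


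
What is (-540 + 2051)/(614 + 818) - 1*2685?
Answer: -3843409/1432 ≈ -2683.9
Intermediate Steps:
(-540 + 2051)/(614 + 818) - 1*2685 = 1511/1432 - 2685 = -3843409/1432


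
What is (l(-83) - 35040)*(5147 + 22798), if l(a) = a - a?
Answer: -979192800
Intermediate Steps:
l(a) = 0
(l(-83) - 35040)*(5147 + 22798) = (0 - 35040)*(5147 + 22798) = -35040*27945 = -979192800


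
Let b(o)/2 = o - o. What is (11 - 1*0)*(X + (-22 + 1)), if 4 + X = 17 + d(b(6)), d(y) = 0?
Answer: -88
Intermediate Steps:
b(o) = 0 (b(o) = 2*(o - o) = 2*0 = 0)
X = 13 (X = -4 + (17 + 0) = -4 + 17 = 13)
(11 - 1*0)*(X + (-22 + 1)) = (11 - 1*0)*(13 + (-22 + 1)) = (11 + 0)*(13 - 21) = 11*(-8) = -88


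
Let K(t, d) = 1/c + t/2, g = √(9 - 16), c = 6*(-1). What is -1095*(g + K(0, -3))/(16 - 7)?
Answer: 365/18 - 365*I*√7/3 ≈ 20.278 - 321.9*I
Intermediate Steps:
c = -6
g = I*√7 (g = √(-7) = I*√7 ≈ 2.6458*I)
K(t, d) = -⅙ + t/2 (K(t, d) = 1/(-6) + t/2 = 1*(-⅙) + t*(½) = -⅙ + t/2)
-1095*(g + K(0, -3))/(16 - 7) = -1095*(I*√7 + (-⅙ + (½)*0))/(16 - 7) = -1095*(I*√7 + (-⅙ + 0))/9 = -1095*(I*√7 - ⅙)/9 = -1095*(-⅙ + I*√7)/9 = -1095*(-1/54 + I*√7/9) = 365/18 - 365*I*√7/3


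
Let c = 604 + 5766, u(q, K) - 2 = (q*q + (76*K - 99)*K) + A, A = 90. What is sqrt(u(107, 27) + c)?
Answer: 13*sqrt(418) ≈ 265.79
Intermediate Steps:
u(q, K) = 92 + q**2 + K*(-99 + 76*K) (u(q, K) = 2 + ((q*q + (76*K - 99)*K) + 90) = 2 + ((q**2 + (-99 + 76*K)*K) + 90) = 2 + ((q**2 + K*(-99 + 76*K)) + 90) = 2 + (90 + q**2 + K*(-99 + 76*K)) = 92 + q**2 + K*(-99 + 76*K))
c = 6370
sqrt(u(107, 27) + c) = sqrt((92 + 107**2 - 99*27 + 76*27**2) + 6370) = sqrt((92 + 11449 - 2673 + 76*729) + 6370) = sqrt((92 + 11449 - 2673 + 55404) + 6370) = sqrt(64272 + 6370) = sqrt(70642) = 13*sqrt(418)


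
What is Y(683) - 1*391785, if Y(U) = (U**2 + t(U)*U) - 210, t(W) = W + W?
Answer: 1007472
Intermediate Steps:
t(W) = 2*W
Y(U) = -210 + 3*U**2 (Y(U) = (U**2 + (2*U)*U) - 210 = (U**2 + 2*U**2) - 210 = 3*U**2 - 210 = -210 + 3*U**2)
Y(683) - 1*391785 = (-210 + 3*683**2) - 1*391785 = (-210 + 3*466489) - 391785 = (-210 + 1399467) - 391785 = 1399257 - 391785 = 1007472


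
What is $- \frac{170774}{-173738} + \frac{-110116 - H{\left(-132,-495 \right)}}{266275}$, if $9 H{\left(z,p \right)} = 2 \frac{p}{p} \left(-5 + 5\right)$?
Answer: $\frac{13170756621}{23131042975} \approx 0.5694$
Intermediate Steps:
$H{\left(z,p \right)} = 0$ ($H{\left(z,p \right)} = \frac{2 \frac{p}{p} \left(-5 + 5\right)}{9} = \frac{2 \cdot 1 \cdot 0}{9} = \frac{2 \cdot 0}{9} = \frac{1}{9} \cdot 0 = 0$)
$- \frac{170774}{-173738} + \frac{-110116 - H{\left(-132,-495 \right)}}{266275} = - \frac{170774}{-173738} + \frac{-110116 - 0}{266275} = \left(-170774\right) \left(- \frac{1}{173738}\right) + \left(-110116 + 0\right) \frac{1}{266275} = \frac{85387}{86869} - \frac{110116}{266275} = \frac{13170756621}{23131042975}$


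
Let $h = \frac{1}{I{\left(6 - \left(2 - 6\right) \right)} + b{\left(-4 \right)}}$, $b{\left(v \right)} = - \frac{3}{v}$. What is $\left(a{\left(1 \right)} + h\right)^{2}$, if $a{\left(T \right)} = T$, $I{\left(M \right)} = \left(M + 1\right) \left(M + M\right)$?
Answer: $\frac{786769}{779689} \approx 1.0091$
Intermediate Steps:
$I{\left(M \right)} = 2 M \left(1 + M\right)$ ($I{\left(M \right)} = \left(1 + M\right) 2 M = 2 M \left(1 + M\right)$)
$h = \frac{4}{883}$ ($h = \frac{1}{2 \left(6 - \left(2 - 6\right)\right) \left(1 + \left(6 - \left(2 - 6\right)\right)\right) - \frac{3}{-4}} = \frac{1}{2 \left(6 - \left(2 - 6\right)\right) \left(1 + \left(6 - \left(2 - 6\right)\right)\right) - - \frac{3}{4}} = \frac{1}{2 \left(6 - -4\right) \left(1 + \left(6 - -4\right)\right) + \frac{3}{4}} = \frac{1}{2 \left(6 + 4\right) \left(1 + \left(6 + 4\right)\right) + \frac{3}{4}} = \frac{1}{2 \cdot 10 \left(1 + 10\right) + \frac{3}{4}} = \frac{1}{2 \cdot 10 \cdot 11 + \frac{3}{4}} = \frac{1}{220 + \frac{3}{4}} = \frac{1}{\frac{883}{4}} = \frac{4}{883} \approx 0.00453$)
$\left(a{\left(1 \right)} + h\right)^{2} = \left(1 + \frac{4}{883}\right)^{2} = \left(\frac{887}{883}\right)^{2} = \frac{786769}{779689}$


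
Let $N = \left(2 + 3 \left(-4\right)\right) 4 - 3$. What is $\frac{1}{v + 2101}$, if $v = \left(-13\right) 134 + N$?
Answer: $\frac{1}{316} \approx 0.0031646$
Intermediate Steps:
$N = -43$ ($N = \left(2 - 12\right) 4 - 3 = \left(-10\right) 4 - 3 = -40 - 3 = -43$)
$v = -1785$ ($v = \left(-13\right) 134 - 43 = -1742 - 43 = -1785$)
$\frac{1}{v + 2101} = \frac{1}{-1785 + 2101} = \frac{1}{316}$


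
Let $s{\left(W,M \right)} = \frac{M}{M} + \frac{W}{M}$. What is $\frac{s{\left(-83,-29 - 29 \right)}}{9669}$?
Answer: $\frac{47}{186934} \approx 0.00025143$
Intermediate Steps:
$s{\left(W,M \right)} = 1 + \frac{W}{M}$
$\frac{s{\left(-83,-29 - 29 \right)}}{9669} = \frac{\frac{1}{-29 - 29} \left(\left(-29 - 29\right) - 83\right)}{9669} = \frac{\left(-29 - 29\right) - 83}{-29 - 29} \cdot \frac{1}{9669} = \frac{-58 - 83}{-58} \cdot \frac{1}{9669} = \left(- \frac{1}{58}\right) \left(-141\right) \frac{1}{9669} = \frac{141}{58} \cdot \frac{1}{9669} = \frac{47}{186934}$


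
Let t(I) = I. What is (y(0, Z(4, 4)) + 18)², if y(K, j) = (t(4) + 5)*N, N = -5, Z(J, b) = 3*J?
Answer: 729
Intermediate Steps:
y(K, j) = -45 (y(K, j) = (4 + 5)*(-5) = 9*(-5) = -45)
(y(0, Z(4, 4)) + 18)² = (-45 + 18)² = (-27)² = 729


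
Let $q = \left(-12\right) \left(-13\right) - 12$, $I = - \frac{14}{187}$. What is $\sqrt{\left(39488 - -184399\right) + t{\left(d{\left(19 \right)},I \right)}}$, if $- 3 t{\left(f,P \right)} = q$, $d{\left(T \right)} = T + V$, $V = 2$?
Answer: $3 \sqrt{24871} \approx 473.12$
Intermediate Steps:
$d{\left(T \right)} = 2 + T$ ($d{\left(T \right)} = T + 2 = 2 + T$)
$I = - \frac{14}{187}$ ($I = \left(-14\right) \frac{1}{187} = - \frac{14}{187} \approx -0.074866$)
$q = 144$ ($q = 156 - 12 = 144$)
$t{\left(f,P \right)} = -48$ ($t{\left(f,P \right)} = \left(- \frac{1}{3}\right) 144 = -48$)
$\sqrt{\left(39488 - -184399\right) + t{\left(d{\left(19 \right)},I \right)}} = \sqrt{\left(39488 - -184399\right) - 48} = \sqrt{\left(39488 + 184399\right) - 48} = \sqrt{223887 - 48} = \sqrt{223839} = 3 \sqrt{24871}$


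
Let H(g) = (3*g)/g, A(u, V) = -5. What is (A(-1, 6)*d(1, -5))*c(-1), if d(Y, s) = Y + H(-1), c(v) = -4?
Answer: 80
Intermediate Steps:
H(g) = 3
d(Y, s) = 3 + Y (d(Y, s) = Y + 3 = 3 + Y)
(A(-1, 6)*d(1, -5))*c(-1) = -5*(3 + 1)*(-4) = -5*4*(-4) = -20*(-4) = 80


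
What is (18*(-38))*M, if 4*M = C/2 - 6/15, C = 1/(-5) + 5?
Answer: -342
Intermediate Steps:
C = 24/5 (C = -⅕ + 5 = 24/5 ≈ 4.8000)
M = ½ (M = ((24/5)/2 - 6/15)/4 = ((24/5)*(½) - 6*1/15)/4 = (12/5 - ⅖)/4 = (¼)*2 = ½ ≈ 0.50000)
(18*(-38))*M = (18*(-38))*(½) = -684*½ = -342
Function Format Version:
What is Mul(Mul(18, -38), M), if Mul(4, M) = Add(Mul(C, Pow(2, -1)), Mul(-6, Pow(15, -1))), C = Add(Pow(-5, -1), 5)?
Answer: -342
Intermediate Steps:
C = Rational(24, 5) (C = Add(Rational(-1, 5), 5) = Rational(24, 5) ≈ 4.8000)
M = Rational(1, 2) (M = Mul(Rational(1, 4), Add(Mul(Rational(24, 5), Pow(2, -1)), Mul(-6, Pow(15, -1)))) = Mul(Rational(1, 4), Add(Mul(Rational(24, 5), Rational(1, 2)), Mul(-6, Rational(1, 15)))) = Mul(Rational(1, 4), Add(Rational(12, 5), Rational(-2, 5))) = Mul(Rational(1, 4), 2) = Rational(1, 2) ≈ 0.50000)
Mul(Mul(18, -38), M) = Mul(Mul(18, -38), Rational(1, 2)) = Mul(-684, Rational(1, 2)) = -342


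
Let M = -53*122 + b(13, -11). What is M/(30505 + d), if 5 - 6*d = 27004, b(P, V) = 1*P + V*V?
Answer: -37992/156031 ≈ -0.24349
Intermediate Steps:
b(P, V) = P + V²
d = -26999/6 (d = ⅚ - ⅙*27004 = ⅚ - 13502/3 = -26999/6 ≈ -4499.8)
M = -6332 (M = -53*122 + (13 + (-11)²) = -6466 + (13 + 121) = -6466 + 134 = -6332)
M/(30505 + d) = -6332/(30505 - 26999/6) = -6332/156031/6 = -6332*6/156031 = -37992/156031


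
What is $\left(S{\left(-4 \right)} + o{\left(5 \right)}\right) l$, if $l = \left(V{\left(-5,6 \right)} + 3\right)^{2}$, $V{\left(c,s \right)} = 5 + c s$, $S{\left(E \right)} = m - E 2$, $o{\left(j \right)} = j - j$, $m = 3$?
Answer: $5324$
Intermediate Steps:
$o{\left(j \right)} = 0$
$S{\left(E \right)} = 3 - 2 E$ ($S{\left(E \right)} = 3 - E 2 = 3 - 2 E$)
$l = 484$ ($l = \left(\left(5 - 30\right) + 3\right)^{2} = \left(-25 + 3\right)^{2} = \left(-22\right)^{2} = 484$)
$\left(S{\left(-4 \right)} + o{\left(5 \right)}\right) l = \left(\left(3 - -8\right) + 0\right) 484 = \left(\left(3 + 8\right) + 0\right) 484 = \left(11 + 0\right) 484 = 11 \cdot 484 = 5324$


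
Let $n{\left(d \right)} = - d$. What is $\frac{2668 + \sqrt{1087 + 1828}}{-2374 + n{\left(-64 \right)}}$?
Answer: $- \frac{1334}{1155} - \frac{\sqrt{2915}}{2310} \approx -1.1784$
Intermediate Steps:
$\frac{2668 + \sqrt{1087 + 1828}}{-2374 + n{\left(-64 \right)}} = \frac{2668 + \sqrt{1087 + 1828}}{-2374 - -64} = \frac{2668 + \sqrt{2915}}{-2374 + 64} = \frac{2668 + \sqrt{2915}}{-2310} = \left(2668 + \sqrt{2915}\right) \left(- \frac{1}{2310}\right) = - \frac{1334}{1155} - \frac{\sqrt{2915}}{2310}$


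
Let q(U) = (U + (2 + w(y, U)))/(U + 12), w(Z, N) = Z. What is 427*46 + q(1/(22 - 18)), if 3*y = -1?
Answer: 2887397/147 ≈ 19642.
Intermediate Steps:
y = -⅓ (y = (⅓)*(-1) = -⅓ ≈ -0.33333)
q(U) = (5/3 + U)/(12 + U) (q(U) = (U + (2 - ⅓))/(U + 12) = (U + 5/3)/(12 + U) = (5/3 + U)/(12 + U))
427*46 + q(1/(22 - 18)) = 427*46 + (5/3 + 1/(22 - 18))/(12 + 1/(22 - 18)) = 19642 + (5/3 + 1/4)/(12 + 1/4) = 19642 + (5/3 + ¼)/(12 + ¼) = 19642 + (23/12)/(49/4) = 19642 + (4/49)*(23/12) = 19642 + 23/147 = 2887397/147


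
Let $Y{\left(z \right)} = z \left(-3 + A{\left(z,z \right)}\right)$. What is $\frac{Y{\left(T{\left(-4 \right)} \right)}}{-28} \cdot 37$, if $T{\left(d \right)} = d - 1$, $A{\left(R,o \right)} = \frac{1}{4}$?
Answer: $- \frac{2035}{112} \approx -18.17$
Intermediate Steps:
$A{\left(R,o \right)} = \frac{1}{4}$
$T{\left(d \right)} = -1 + d$
$Y{\left(z \right)} = - \frac{11 z}{4}$ ($Y{\left(z \right)} = z \left(-3 + \frac{1}{4}\right) = z \left(- \frac{11}{4}\right) = - \frac{11 z}{4}$)
$\frac{Y{\left(T{\left(-4 \right)} \right)}}{-28} \cdot 37 = \frac{\left(- \frac{11}{4}\right) \left(-1 - 4\right)}{-28} \cdot 37 = - \frac{\left(- \frac{11}{4}\right) \left(-5\right)}{28} \cdot 37 = \left(- \frac{1}{28}\right) \frac{55}{4} \cdot 37 = \left(- \frac{55}{112}\right) 37 = - \frac{2035}{112}$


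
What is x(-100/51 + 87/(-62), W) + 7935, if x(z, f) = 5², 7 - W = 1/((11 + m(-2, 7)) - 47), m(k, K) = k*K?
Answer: 7960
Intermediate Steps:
m(k, K) = K*k
W = 351/50 (W = 7 - 1/((11 + 7*(-2)) - 47) = 7 - 1/((11 - 14) - 47) = 7 - 1/(-3 - 47) = 7 - 1/(-50) = 7 - 1*(-1/50) = 7 + 1/50 = 351/50 ≈ 7.0200)
x(z, f) = 25
x(-100/51 + 87/(-62), W) + 7935 = 25 + 7935 = 7960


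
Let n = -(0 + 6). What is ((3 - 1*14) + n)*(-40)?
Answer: 680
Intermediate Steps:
n = -6 (n = -1*6 = -6)
((3 - 1*14) + n)*(-40) = ((3 - 1*14) - 6)*(-40) = ((3 - 14) - 6)*(-40) = (-11 - 6)*(-40) = -17*(-40) = 680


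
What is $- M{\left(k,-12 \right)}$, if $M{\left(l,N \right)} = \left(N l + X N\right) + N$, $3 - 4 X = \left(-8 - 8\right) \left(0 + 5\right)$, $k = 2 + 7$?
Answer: $369$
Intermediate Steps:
$k = 9$
$X = \frac{83}{4}$ ($X = \frac{3}{4} - \frac{\left(-8 - 8\right) \left(0 + 5\right)}{4} = \frac{3}{4} - \frac{\left(-16\right) 5}{4} = \frac{3}{4} - -20 = \frac{3}{4} + 20 = \frac{83}{4} \approx 20.75$)
$M{\left(l,N \right)} = \frac{87 N}{4} + N l$ ($M{\left(l,N \right)} = \left(N l + \frac{83 N}{4}\right) + N = \left(\frac{83 N}{4} + N l\right) + N = \frac{87 N}{4} + N l$)
$- M{\left(k,-12 \right)} = - \frac{\left(-12\right) \left(87 + 4 \cdot 9\right)}{4} = - \frac{\left(-12\right) \left(87 + 36\right)}{4} = - \frac{\left(-12\right) 123}{4} = \left(-1\right) \left(-369\right) = 369$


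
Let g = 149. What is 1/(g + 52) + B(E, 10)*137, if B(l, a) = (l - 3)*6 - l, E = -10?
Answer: -1872515/201 ≈ -9316.0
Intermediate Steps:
B(l, a) = -18 + 5*l (B(l, a) = (-3 + l)*6 - l = (-18 + 6*l) - l = -18 + 5*l)
1/(g + 52) + B(E, 10)*137 = 1/(149 + 52) + (-18 + 5*(-10))*137 = 1/201 + (-18 - 50)*137 = 1/201 - 68*137 = 1/201 - 9316 = -1872515/201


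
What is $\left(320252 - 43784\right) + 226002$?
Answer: $502470$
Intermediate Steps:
$\left(320252 - 43784\right) + 226002 = 276468 + 226002 = 502470$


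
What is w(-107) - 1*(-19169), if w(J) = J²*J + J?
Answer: -1205981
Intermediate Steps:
w(J) = J + J³ (w(J) = J³ + J = J + J³)
w(-107) - 1*(-19169) = (-107 + (-107)³) - 1*(-19169) = (-107 - 1225043) + 19169 = -1225150 + 19169 = -1205981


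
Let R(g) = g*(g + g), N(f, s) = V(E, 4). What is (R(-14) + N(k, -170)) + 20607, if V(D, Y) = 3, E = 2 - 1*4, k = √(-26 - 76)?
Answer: 21002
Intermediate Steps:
k = I*√102 (k = √(-102) = I*√102 ≈ 10.1*I)
E = -2 (E = 2 - 4 = -2)
N(f, s) = 3
R(g) = 2*g² (R(g) = g*(2*g) = 2*g²)
(R(-14) + N(k, -170)) + 20607 = (2*(-14)² + 3) + 20607 = (2*196 + 3) + 20607 = (392 + 3) + 20607 = 395 + 20607 = 21002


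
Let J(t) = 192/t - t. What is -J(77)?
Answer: 5737/77 ≈ 74.506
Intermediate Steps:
J(t) = -t + 192/t
-J(77) = -(-1*77 + 192/77) = -(-77 + 192*(1/77)) = -(-77 + 192/77) = -1*(-5737/77) = 5737/77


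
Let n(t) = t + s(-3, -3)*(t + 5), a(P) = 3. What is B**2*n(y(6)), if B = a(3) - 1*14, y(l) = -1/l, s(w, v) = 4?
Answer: 13915/6 ≈ 2319.2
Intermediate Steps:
n(t) = 20 + 5*t (n(t) = t + 4*(t + 5) = t + 4*(5 + t) = t + (20 + 4*t) = 20 + 5*t)
B = -11 (B = 3 - 1*14 = 3 - 14 = -11)
B**2*n(y(6)) = (-11)**2*(20 + 5*(-1/6)) = 121*(20 + 5*(-1*1/6)) = 121*(20 + 5*(-1/6)) = 121*(20 - 5/6) = 121*(115/6) = 13915/6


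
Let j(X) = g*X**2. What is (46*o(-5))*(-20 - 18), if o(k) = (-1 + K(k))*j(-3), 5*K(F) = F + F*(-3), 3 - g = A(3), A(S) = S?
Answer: 0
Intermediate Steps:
g = 0 (g = 3 - 1*3 = 3 - 3 = 0)
K(F) = -2*F/5 (K(F) = (F + F*(-3))/5 = (F - 3*F)/5 = (-2*F)/5 = -2*F/5)
j(X) = 0 (j(X) = 0*X**2 = 0)
o(k) = 0 (o(k) = (-1 - 2*k/5)*0 = 0)
(46*o(-5))*(-20 - 18) = (46*0)*(-20 - 18) = 0*(-38) = 0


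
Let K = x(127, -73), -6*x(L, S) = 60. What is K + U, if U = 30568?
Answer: 30558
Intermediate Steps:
x(L, S) = -10 (x(L, S) = -⅙*60 = -10)
K = -10
K + U = -10 + 30568 = 30558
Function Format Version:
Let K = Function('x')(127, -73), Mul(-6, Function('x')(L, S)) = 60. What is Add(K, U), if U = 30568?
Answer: 30558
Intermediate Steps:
Function('x')(L, S) = -10 (Function('x')(L, S) = Mul(Rational(-1, 6), 60) = -10)
K = -10
Add(K, U) = Add(-10, 30568) = 30558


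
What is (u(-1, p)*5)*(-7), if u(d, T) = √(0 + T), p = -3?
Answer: -35*I*√3 ≈ -60.622*I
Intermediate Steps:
u(d, T) = √T
(u(-1, p)*5)*(-7) = (√(-3)*5)*(-7) = ((I*√3)*5)*(-7) = (5*I*√3)*(-7) = -35*I*√3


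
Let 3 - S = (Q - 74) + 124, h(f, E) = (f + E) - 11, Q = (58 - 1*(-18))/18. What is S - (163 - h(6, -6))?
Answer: -2027/9 ≈ -225.22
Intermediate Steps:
Q = 38/9 (Q = (58 + 18)*(1/18) = 76*(1/18) = 38/9 ≈ 4.2222)
h(f, E) = -11 + E + f (h(f, E) = (E + f) - 11 = -11 + E + f)
S = -461/9 (S = 3 - ((38/9 - 74) + 124) = 3 - (-628/9 + 124) = 3 - 1*488/9 = 3 - 488/9 = -461/9 ≈ -51.222)
S - (163 - h(6, -6)) = -461/9 - (163 - (-11 - 6 + 6)) = -461/9 - (163 - 1*(-11)) = -461/9 - (163 + 11) = -461/9 - 1*174 = -461/9 - 174 = -2027/9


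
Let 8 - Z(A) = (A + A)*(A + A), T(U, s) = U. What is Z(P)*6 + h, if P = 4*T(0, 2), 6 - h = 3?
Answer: 51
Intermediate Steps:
h = 3 (h = 6 - 1*3 = 6 - 3 = 3)
P = 0 (P = 4*0 = 0)
Z(A) = 8 - 4*A² (Z(A) = 8 - (A + A)*(A + A) = 8 - 2*A*2*A = 8 - 4*A²)
Z(P)*6 + h = (8 - 4*0²)*6 + 3 = (8 - 4*0)*6 + 3 = (8 + 0)*6 + 3 = 8*6 + 3 = 48 + 3 = 51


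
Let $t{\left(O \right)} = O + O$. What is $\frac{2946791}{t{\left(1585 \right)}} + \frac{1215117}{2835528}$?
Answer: $\frac{1393260051923}{1498103960} \approx 930.02$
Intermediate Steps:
$t{\left(O \right)} = 2 O$
$\frac{2946791}{t{\left(1585 \right)}} + \frac{1215117}{2835528} = \frac{2946791}{2 \cdot 1585} + \frac{1215117}{2835528} = \frac{2946791}{3170} + 1215117 \cdot \frac{1}{2835528} = 2946791 \cdot \frac{1}{3170} + \frac{405039}{945176} = \frac{2946791}{3170} + \frac{405039}{945176} = \frac{1393260051923}{1498103960}$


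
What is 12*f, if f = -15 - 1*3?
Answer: -216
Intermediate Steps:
f = -18 (f = -15 - 3 = -18)
12*f = 12*(-18) = -216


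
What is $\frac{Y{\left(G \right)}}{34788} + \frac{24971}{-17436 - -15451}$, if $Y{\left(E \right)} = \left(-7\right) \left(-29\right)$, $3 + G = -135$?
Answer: $- \frac{868288193}{69054180} \approx -12.574$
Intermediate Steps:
$G = -138$ ($G = -3 - 135 = -138$)
$Y{\left(E \right)} = 203$
$\frac{Y{\left(G \right)}}{34788} + \frac{24971}{-17436 - -15451} = \frac{203}{34788} + \frac{24971}{-17436 - -15451} = 203 \cdot \frac{1}{34788} + \frac{24971}{-17436 + 15451} = \frac{203}{34788} + \frac{24971}{-1985} = \frac{203}{34788} + 24971 \left(- \frac{1}{1985}\right) = \frac{203}{34788} - \frac{24971}{1985} = - \frac{868288193}{69054180}$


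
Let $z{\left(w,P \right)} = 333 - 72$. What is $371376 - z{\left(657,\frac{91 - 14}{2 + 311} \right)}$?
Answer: $371115$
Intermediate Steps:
$z{\left(w,P \right)} = 261$ ($z{\left(w,P \right)} = 333 - 72 = 261$)
$371376 - z{\left(657,\frac{91 - 14}{2 + 311} \right)} = 371376 - 261 = 371115$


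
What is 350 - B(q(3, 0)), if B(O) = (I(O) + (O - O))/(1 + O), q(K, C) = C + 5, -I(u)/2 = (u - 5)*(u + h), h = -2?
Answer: 350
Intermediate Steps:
I(u) = -2*(-5 + u)*(-2 + u) (I(u) = -2*(u - 5)*(u - 2) = -2*(-5 + u)*(-2 + u))
q(K, C) = 5 + C
B(O) = (-20 - 2*O² + 14*O)/(1 + O) (B(O) = ((-20 - 2*O² + 14*O) + (O - O))/(1 + O) = ((-20 - 2*O² + 14*O) + 0)/(1 + O) = (-20 - 2*O² + 14*O)/(1 + O))
350 - B(q(3, 0)) = 350 - 2*(-10 - (5 + 0)² + 7*(5 + 0))/(1 + (5 + 0)) = 350 - 2*(-10 - 1*5² + 7*5)/(1 + 5) = 350 - 2*(-10 - 1*25 + 35)/6 = 350 - 2*(-10 - 25 + 35)/6 = 350 - 2*0/6 = 350 - 1*0 = 350 + 0 = 350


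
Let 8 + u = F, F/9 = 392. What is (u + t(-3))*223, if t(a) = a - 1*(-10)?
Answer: 786521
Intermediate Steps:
F = 3528 (F = 9*392 = 3528)
t(a) = 10 + a (t(a) = a + 10 = 10 + a)
u = 3520 (u = -8 + 3528 = 3520)
(u + t(-3))*223 = (3520 + (10 - 3))*223 = (3520 + 7)*223 = 3527*223 = 786521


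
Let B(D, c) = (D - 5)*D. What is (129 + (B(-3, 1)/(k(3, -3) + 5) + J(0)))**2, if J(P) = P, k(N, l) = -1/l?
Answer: 71289/4 ≈ 17822.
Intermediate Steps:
B(D, c) = D*(-5 + D) (B(D, c) = (-5 + D)*D = D*(-5 + D))
(129 + (B(-3, 1)/(k(3, -3) + 5) + J(0)))**2 = (129 + ((-3*(-5 - 3))/(-1/(-3) + 5) + 0))**2 = (129 + ((-3*(-8))/(-1*(-1/3) + 5) + 0))**2 = (129 + (24/(1/3 + 5) + 0))**2 = (129 + (24/(16/3) + 0))**2 = (129 + ((3/16)*24 + 0))**2 = (129 + (9/2 + 0))**2 = (129 + 9/2)**2 = (267/2)**2 = 71289/4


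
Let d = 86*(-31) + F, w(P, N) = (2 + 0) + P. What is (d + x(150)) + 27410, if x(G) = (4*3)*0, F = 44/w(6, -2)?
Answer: 49499/2 ≈ 24750.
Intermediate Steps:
w(P, N) = 2 + P
F = 11/2 (F = 44/(2 + 6) = 44/8 = 44*(⅛) = 11/2 ≈ 5.5000)
x(G) = 0 (x(G) = 12*0 = 0)
d = -5321/2 (d = 86*(-31) + 11/2 = -2666 + 11/2 = -5321/2 ≈ -2660.5)
(d + x(150)) + 27410 = (-5321/2 + 0) + 27410 = -5321/2 + 27410 = 49499/2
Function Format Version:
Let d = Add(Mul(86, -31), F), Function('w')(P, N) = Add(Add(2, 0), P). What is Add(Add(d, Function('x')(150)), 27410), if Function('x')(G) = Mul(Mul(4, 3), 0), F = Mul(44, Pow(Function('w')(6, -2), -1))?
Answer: Rational(49499, 2) ≈ 24750.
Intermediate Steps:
Function('w')(P, N) = Add(2, P)
F = Rational(11, 2) (F = Mul(44, Pow(Add(2, 6), -1)) = Mul(44, Pow(8, -1)) = Mul(44, Rational(1, 8)) = Rational(11, 2) ≈ 5.5000)
Function('x')(G) = 0 (Function('x')(G) = Mul(12, 0) = 0)
d = Rational(-5321, 2) (d = Add(Mul(86, -31), Rational(11, 2)) = Add(-2666, Rational(11, 2)) = Rational(-5321, 2) ≈ -2660.5)
Add(Add(d, Function('x')(150)), 27410) = Add(Add(Rational(-5321, 2), 0), 27410) = Add(Rational(-5321, 2), 27410) = Rational(49499, 2)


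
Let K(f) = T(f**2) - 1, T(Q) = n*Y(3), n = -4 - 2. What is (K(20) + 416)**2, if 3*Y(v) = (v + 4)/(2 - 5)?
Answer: 1585081/9 ≈ 1.7612e+5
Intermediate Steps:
Y(v) = -4/9 - v/9 (Y(v) = ((v + 4)/(2 - 5))/3 = ((4 + v)/(-3))/3 = ((4 + v)*(-1/3))/3 = (-4/3 - v/3)/3 = -4/9 - v/9)
n = -6
T(Q) = 14/3 (T(Q) = -6*(-4/9 - 1/9*3) = -6*(-4/9 - 1/3) = -6*(-7/9) = 14/3)
K(f) = 11/3 (K(f) = 14/3 - 1 = 11/3)
(K(20) + 416)**2 = (11/3 + 416)**2 = (1259/3)**2 = 1585081/9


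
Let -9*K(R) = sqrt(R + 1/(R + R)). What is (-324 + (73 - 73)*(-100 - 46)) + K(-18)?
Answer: -324 - I*sqrt(649)/54 ≈ -324.0 - 0.47177*I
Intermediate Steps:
K(R) = -sqrt(R + 1/(2*R))/9 (K(R) = -sqrt(R + 1/(R + R))/9 = -sqrt(R + 1/(2*R))/9)
(-324 + (73 - 73)*(-100 - 46)) + K(-18) = (-324 + (73 - 73)*(-100 - 46)) - sqrt(2/(-18) + 4*(-18))/18 = (-324 + 0*(-146)) - sqrt(2*(-1/18) - 72)/18 = (-324 + 0) - sqrt(-1/9 - 72)/18 = -324 - I*sqrt(649)/54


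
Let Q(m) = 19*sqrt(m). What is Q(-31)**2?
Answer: -11191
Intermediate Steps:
Q(-31)**2 = (19*sqrt(-31))**2 = (19*(I*sqrt(31)))**2 = (19*I*sqrt(31))**2 = -11191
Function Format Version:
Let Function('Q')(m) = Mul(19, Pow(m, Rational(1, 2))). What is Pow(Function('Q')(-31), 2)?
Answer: -11191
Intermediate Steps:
Pow(Function('Q')(-31), 2) = Pow(Mul(19, Pow(-31, Rational(1, 2))), 2) = Pow(Mul(19, Mul(I, Pow(31, Rational(1, 2)))), 2) = Pow(Mul(19, I, Pow(31, Rational(1, 2))), 2) = -11191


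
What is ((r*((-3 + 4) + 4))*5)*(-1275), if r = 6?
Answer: -191250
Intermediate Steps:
((r*((-3 + 4) + 4))*5)*(-1275) = ((6*((-3 + 4) + 4))*5)*(-1275) = ((6*(1 + 4))*5)*(-1275) = ((6*5)*5)*(-1275) = (30*5)*(-1275) = 150*(-1275) = -191250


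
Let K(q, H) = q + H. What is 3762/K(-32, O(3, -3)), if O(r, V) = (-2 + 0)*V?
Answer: -1881/13 ≈ -144.69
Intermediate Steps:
O(r, V) = -2*V
K(q, H) = H + q
3762/K(-32, O(3, -3)) = 3762/(-2*(-3) - 32) = 3762/(6 - 32) = 3762/(-26) = 3762*(-1/26) = -1881/13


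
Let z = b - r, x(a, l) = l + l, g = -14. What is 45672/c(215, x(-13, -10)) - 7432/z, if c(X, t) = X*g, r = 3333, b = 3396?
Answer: -1803404/13545 ≈ -133.14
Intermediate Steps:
x(a, l) = 2*l
c(X, t) = -14*X (c(X, t) = X*(-14) = -14*X)
z = 63 (z = 3396 - 1*3333 = 3396 - 3333 = 63)
45672/c(215, x(-13, -10)) - 7432/z = 45672/((-14*215)) - 7432/63 = 45672/(-3010) - 7432*1/63 = 45672*(-1/3010) - 7432/63 = -22836/1505 - 7432/63 = -1803404/13545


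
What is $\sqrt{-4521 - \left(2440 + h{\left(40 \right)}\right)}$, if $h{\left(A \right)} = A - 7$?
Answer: $i \sqrt{6994} \approx 83.63 i$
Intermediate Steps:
$h{\left(A \right)} = -7 + A$ ($h{\left(A \right)} = A - 7 = -7 + A$)
$\sqrt{-4521 - \left(2440 + h{\left(40 \right)}\right)} = \sqrt{-4521 - 2473} = \sqrt{-6994} = i \sqrt{6994}$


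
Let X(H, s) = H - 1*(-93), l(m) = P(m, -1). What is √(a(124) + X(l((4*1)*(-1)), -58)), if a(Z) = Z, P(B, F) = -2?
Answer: √215 ≈ 14.663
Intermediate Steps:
l(m) = -2
X(H, s) = 93 + H (X(H, s) = H + 93 = 93 + H)
√(a(124) + X(l((4*1)*(-1)), -58)) = √(124 + (93 - 2)) = √(124 + 91) = √215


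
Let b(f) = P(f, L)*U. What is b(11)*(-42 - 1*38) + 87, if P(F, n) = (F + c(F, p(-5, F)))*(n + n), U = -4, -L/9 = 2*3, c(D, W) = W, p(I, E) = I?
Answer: -207273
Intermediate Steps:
L = -54 (L = -18*3 = -9*6 = -54)
P(F, n) = 2*n*(-5 + F) (P(F, n) = (F - 5)*(n + n) = (-5 + F)*(2*n) = 2*n*(-5 + F))
b(f) = -2160 + 432*f (b(f) = (2*(-54)*(-5 + f))*(-4) = (540 - 108*f)*(-4) = -2160 + 432*f)
b(11)*(-42 - 1*38) + 87 = (-2160 + 432*11)*(-42 - 1*38) + 87 = (-2160 + 4752)*(-42 - 38) + 87 = 2592*(-80) + 87 = -207360 + 87 = -207273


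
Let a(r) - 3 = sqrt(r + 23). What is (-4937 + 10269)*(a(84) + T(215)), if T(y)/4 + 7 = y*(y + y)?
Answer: 1971640300 + 5332*sqrt(107) ≈ 1.9717e+9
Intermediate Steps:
a(r) = 3 + sqrt(23 + r) (a(r) = 3 + sqrt(r + 23) = 3 + sqrt(23 + r))
T(y) = -28 + 8*y**2 (T(y) = -28 + 4*(y*(y + y)) = -28 + 4*(y*(2*y)) = -28 + 4*(2*y**2) = -28 + 8*y**2)
(-4937 + 10269)*(a(84) + T(215)) = (-4937 + 10269)*((3 + sqrt(23 + 84)) + (-28 + 8*215**2)) = 5332*((3 + sqrt(107)) + (-28 + 8*46225)) = 5332*((3 + sqrt(107)) + (-28 + 369800)) = 5332*((3 + sqrt(107)) + 369772) = 5332*(369775 + sqrt(107)) = 1971640300 + 5332*sqrt(107)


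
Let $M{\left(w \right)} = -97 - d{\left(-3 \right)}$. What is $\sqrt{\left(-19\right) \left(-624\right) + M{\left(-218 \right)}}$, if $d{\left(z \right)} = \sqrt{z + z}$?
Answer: $\sqrt{11759 - i \sqrt{6}} \approx 108.44 - 0.011 i$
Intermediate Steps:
$d{\left(z \right)} = \sqrt{2} \sqrt{z}$ ($d{\left(z \right)} = \sqrt{2 z} = \sqrt{2} \sqrt{z}$)
$M{\left(w \right)} = -97 - i \sqrt{6}$ ($M{\left(w \right)} = -97 - \sqrt{2} \sqrt{-3} = -97 - \sqrt{2} i \sqrt{3} = -97 - i \sqrt{6}$)
$\sqrt{\left(-19\right) \left(-624\right) + M{\left(-218 \right)}} = \sqrt{\left(-19\right) \left(-624\right) - \left(97 + i \sqrt{6}\right)} = \sqrt{11856 - \left(97 + i \sqrt{6}\right)} = \sqrt{11759 - i \sqrt{6}}$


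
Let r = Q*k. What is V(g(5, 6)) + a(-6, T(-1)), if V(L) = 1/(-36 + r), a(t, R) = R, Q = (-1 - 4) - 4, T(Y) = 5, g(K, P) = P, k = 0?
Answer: 179/36 ≈ 4.9722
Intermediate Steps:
Q = -9 (Q = -5 - 4 = -9)
r = 0 (r = -9*0 = 0)
V(L) = -1/36 (V(L) = 1/(-36 + 0) = 1/(-36) = -1/36)
V(g(5, 6)) + a(-6, T(-1)) = -1/36 + 5 = 179/36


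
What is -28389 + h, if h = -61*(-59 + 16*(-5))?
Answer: -19910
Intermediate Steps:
h = 8479 (h = -61*(-59 - 80) = -61*(-139) = 8479)
-28389 + h = -28389 + 8479 = -19910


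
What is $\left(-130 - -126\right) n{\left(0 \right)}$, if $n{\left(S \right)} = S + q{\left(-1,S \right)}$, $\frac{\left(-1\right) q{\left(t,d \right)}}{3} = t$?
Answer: $-12$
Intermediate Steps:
$q{\left(t,d \right)} = - 3 t$
$n{\left(S \right)} = 3 + S$ ($n{\left(S \right)} = S - -3 = S + 3 = 3 + S$)
$\left(-130 - -126\right) n{\left(0 \right)} = \left(-130 - -126\right) \left(3 + 0\right) = \left(-130 + 126\right) 3 = \left(-4\right) 3 = -12$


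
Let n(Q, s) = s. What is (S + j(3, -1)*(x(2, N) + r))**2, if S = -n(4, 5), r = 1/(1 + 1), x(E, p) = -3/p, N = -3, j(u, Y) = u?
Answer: 1/4 ≈ 0.25000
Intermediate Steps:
r = 1/2 ≈ 0.50000
S = -5 (S = -1*5 = -5)
(S + j(3, -1)*(x(2, N) + r))**2 = (-5 + 3*(-3/(-3) + 1/2))**2 = (-5 + 3*(-3*(-1/3) + 1/2))**2 = (-5 + 3*(1 + 1/2))**2 = (-5 + 3*(3/2))**2 = (-5 + 9/2)**2 = (-1/2)**2 = 1/4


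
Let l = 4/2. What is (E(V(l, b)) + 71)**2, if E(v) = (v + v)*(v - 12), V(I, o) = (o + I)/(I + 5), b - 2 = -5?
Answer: 13315201/2401 ≈ 5545.7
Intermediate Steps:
b = -3 (b = 2 - 5 = -3)
l = 2 (l = 4*(1/2) = 2)
V(I, o) = (I + o)/(5 + I)
E(v) = 2*v*(-12 + v) (E(v) = (2*v)*(-12 + v) = 2*v*(-12 + v))
(E(V(l, b)) + 71)**2 = (2*((2 - 3)/(5 + 2))*(-12 + (2 - 3)/(5 + 2)) + 71)**2 = (2*(-1/7)*(-12 - 1/7) + 71)**2 = (2*(-1/7)*(-85/7) + 71)**2 = (170/49 + 71)**2 = (3649/49)**2 = 13315201/2401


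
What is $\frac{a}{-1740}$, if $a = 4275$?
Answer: $- \frac{285}{116} \approx -2.4569$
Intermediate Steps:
$\frac{a}{-1740} = \frac{4275}{-1740} = 4275 \left(- \frac{1}{1740}\right) = - \frac{285}{116}$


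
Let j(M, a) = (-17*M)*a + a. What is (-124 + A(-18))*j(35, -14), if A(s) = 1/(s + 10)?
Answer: -2064447/2 ≈ -1.0322e+6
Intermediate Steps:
j(M, a) = a - 17*M*a (j(M, a) = -17*M*a + a = a - 17*M*a)
A(s) = 1/(10 + s)
(-124 + A(-18))*j(35, -14) = (-124 + 1/(10 - 18))*(-14*(1 - 17*35)) = (-124 + 1/(-8))*(-14*(1 - 595)) = (-124 - 1/8)*(-14*(-594)) = -993/8*8316 = -2064447/2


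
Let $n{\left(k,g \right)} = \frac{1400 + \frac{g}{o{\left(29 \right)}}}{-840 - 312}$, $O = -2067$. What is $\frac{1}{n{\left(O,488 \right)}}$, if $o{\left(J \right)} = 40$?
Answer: $- \frac{5760}{7061} \approx -0.81575$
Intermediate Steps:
$n{\left(k,g \right)} = - \frac{175}{144} - \frac{g}{46080}$ ($n{\left(k,g \right)} = \frac{1400 + \frac{g}{40}}{-840 - 312} = \frac{1400 + g \frac{1}{40}}{-1152} = \left(1400 + \frac{g}{40}\right) \left(- \frac{1}{1152}\right) = - \frac{175}{144} - \frac{g}{46080}$)
$\frac{1}{n{\left(O,488 \right)}} = \frac{1}{- \frac{175}{144} - \frac{61}{5760}} = \frac{1}{- \frac{7061}{5760}} = - \frac{5760}{7061}$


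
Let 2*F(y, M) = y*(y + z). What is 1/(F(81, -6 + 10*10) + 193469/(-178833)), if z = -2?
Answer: 357666/1143965429 ≈ 0.00031265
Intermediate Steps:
F(y, M) = y*(-2 + y)/2 (F(y, M) = (y*(y - 2))/2 = (y*(-2 + y))/2 = y*(-2 + y)/2)
1/(F(81, -6 + 10*10) + 193469/(-178833)) = 1/((1/2)*81*(-2 + 81) + 193469/(-178833)) = 1/((1/2)*81*79 + 193469*(-1/178833)) = 1/(6399/2 - 193469/178833) = 1/(1143965429/357666) = 357666/1143965429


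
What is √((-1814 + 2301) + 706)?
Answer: √1193 ≈ 34.540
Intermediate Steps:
√((-1814 + 2301) + 706) = √(487 + 706) = √1193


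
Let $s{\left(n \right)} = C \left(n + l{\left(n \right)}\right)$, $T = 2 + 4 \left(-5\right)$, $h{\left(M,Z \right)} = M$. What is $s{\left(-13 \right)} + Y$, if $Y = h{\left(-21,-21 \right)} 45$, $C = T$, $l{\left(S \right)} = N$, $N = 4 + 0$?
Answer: $-783$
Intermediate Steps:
$N = 4$
$T = -18$ ($T = 2 - 20 = -18$)
$l{\left(S \right)} = 4$
$C = -18$
$Y = -945$ ($Y = \left(-21\right) 45 = -945$)
$s{\left(n \right)} = -72 - 18 n$ ($s{\left(n \right)} = - 18 \left(n + 4\right) = - 18 \left(4 + n\right) = -72 - 18 n$)
$s{\left(-13 \right)} + Y = \left(-72 - -234\right) - 945 = \left(-72 + 234\right) - 945 = 162 - 945 = -783$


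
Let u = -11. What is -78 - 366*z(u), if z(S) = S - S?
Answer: -78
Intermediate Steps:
z(S) = 0
-78 - 366*z(u) = -78 - 366*0 = -78 + 0 = -78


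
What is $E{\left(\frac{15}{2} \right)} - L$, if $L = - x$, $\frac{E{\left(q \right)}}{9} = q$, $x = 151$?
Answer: $\frac{437}{2} \approx 218.5$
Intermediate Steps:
$E{\left(q \right)} = 9 q$
$L = -151$ ($L = \left(-1\right) 151 = -151$)
$E{\left(\frac{15}{2} \right)} - L = 9 \cdot \frac{15}{2} - -151 = 9 \cdot 15 \cdot \frac{1}{2} + 151 = 9 \cdot \frac{15}{2} + 151 = \frac{135}{2} + 151 = \frac{437}{2}$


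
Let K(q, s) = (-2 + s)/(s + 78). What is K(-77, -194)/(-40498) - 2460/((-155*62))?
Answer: 288865643/1128638762 ≈ 0.25594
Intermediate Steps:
K(q, s) = (-2 + s)/(78 + s)
K(-77, -194)/(-40498) - 2460/((-155*62)) = ((-2 - 194)/(78 - 194))/(-40498) - 2460/((-155*62)) = (-196/(-116))*(-1/40498) - 2460/(-9610) = -1/116*(-196)*(-1/40498) - 2460*(-1/9610) = (49/29)*(-1/40498) + 246/961 = -49/1174442 + 246/961 = 288865643/1128638762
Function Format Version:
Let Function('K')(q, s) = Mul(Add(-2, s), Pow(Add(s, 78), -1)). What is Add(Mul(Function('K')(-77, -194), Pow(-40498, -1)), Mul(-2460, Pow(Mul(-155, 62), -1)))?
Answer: Rational(288865643, 1128638762) ≈ 0.25594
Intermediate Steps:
Function('K')(q, s) = Mul(Pow(Add(78, s), -1), Add(-2, s)) (Function('K')(q, s) = Mul(Add(-2, s), Pow(Add(78, s), -1)) = Mul(Pow(Add(78, s), -1), Add(-2, s)))
Add(Mul(Function('K')(-77, -194), Pow(-40498, -1)), Mul(-2460, Pow(Mul(-155, 62), -1))) = Add(Mul(Mul(Pow(Add(78, -194), -1), Add(-2, -194)), Pow(-40498, -1)), Mul(-2460, Pow(Mul(-155, 62), -1))) = Add(Mul(Mul(Pow(-116, -1), -196), Rational(-1, 40498)), Mul(-2460, Pow(-9610, -1))) = Add(Mul(Mul(Rational(-1, 116), -196), Rational(-1, 40498)), Mul(-2460, Rational(-1, 9610))) = Add(Mul(Rational(49, 29), Rational(-1, 40498)), Rational(246, 961)) = Add(Rational(-49, 1174442), Rational(246, 961)) = Rational(288865643, 1128638762)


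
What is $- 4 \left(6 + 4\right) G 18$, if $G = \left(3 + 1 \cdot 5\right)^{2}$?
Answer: $-46080$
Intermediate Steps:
$G = 64$ ($G = \left(3 + 5\right)^{2} = 8^{2} = 64$)
$- 4 \left(6 + 4\right) G 18 = - 4 \left(6 + 4\right) 64 \cdot 18 = \left(-4\right) 10 \cdot 64 \cdot 18 = \left(-40\right) 64 \cdot 18 = \left(-2560\right) 18 = -46080$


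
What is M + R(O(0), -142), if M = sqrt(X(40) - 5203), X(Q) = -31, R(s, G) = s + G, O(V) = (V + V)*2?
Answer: -142 + I*sqrt(5234) ≈ -142.0 + 72.346*I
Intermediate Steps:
O(V) = 4*V (O(V) = (2*V)*2 = 4*V)
R(s, G) = G + s
M = I*sqrt(5234) (M = sqrt(-31 - 5203) = sqrt(-5234) = I*sqrt(5234) ≈ 72.346*I)
M + R(O(0), -142) = I*sqrt(5234) + (-142 + 4*0) = I*sqrt(5234) + (-142 + 0) = I*sqrt(5234) - 142 = -142 + I*sqrt(5234)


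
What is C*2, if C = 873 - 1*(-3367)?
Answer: 8480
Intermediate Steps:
C = 4240 (C = 873 + 3367 = 4240)
C*2 = 4240*2 = 8480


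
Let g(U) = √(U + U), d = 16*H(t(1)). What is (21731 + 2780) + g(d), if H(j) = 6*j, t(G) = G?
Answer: 24511 + 8*√3 ≈ 24525.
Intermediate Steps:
d = 96 (d = 16*(6*1) = 16*6 = 96)
g(U) = √2*√U (g(U) = √(2*U) = √2*√U)
(21731 + 2780) + g(d) = (21731 + 2780) + √2*√96 = 24511 + √2*(4*√6) = 24511 + 8*√3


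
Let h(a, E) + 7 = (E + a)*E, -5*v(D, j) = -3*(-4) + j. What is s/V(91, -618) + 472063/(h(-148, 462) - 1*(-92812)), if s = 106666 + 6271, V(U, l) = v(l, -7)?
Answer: -26864190938/237873 ≈ -1.1294e+5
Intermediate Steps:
v(D, j) = -12/5 - j/5 (v(D, j) = -(-3*(-4) + j)/5 = -(12 + j)/5 = -12/5 - j/5)
V(U, l) = -1 (V(U, l) = -12/5 - ⅕*(-7) = -12/5 + 7/5 = -1)
h(a, E) = -7 + E*(E + a) (h(a, E) = -7 + (E + a)*E = -7 + E*(E + a))
s = 112937
s/V(91, -618) + 472063/(h(-148, 462) - 1*(-92812)) = 112937/(-1) + 472063/((-7 + 462² + 462*(-148)) - 1*(-92812)) = 112937*(-1) + 472063/((-7 + 213444 - 68376) + 92812) = -112937 + 472063/(145061 + 92812) = -112937 + 472063/237873 = -26864190938/237873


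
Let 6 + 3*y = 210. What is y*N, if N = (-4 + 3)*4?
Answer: -272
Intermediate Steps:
y = 68 (y = -2 + (⅓)*210 = -2 + 70 = 68)
N = -4 (N = -1*4 = -4)
y*N = 68*(-4) = -272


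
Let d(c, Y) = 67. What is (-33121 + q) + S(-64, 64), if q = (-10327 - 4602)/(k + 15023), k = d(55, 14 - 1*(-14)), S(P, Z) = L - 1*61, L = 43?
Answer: -500082439/15090 ≈ -33140.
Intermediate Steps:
S(P, Z) = -18 (S(P, Z) = 43 - 1*61 = 43 - 61 = -18)
k = 67
q = -14929/15090 (q = (-10327 - 4602)/(67 + 15023) = -14929/15090 ≈ -0.98933)
(-33121 + q) + S(-64, 64) = (-33121 - 14929/15090) - 18 = -499810819/15090 - 18 = -500082439/15090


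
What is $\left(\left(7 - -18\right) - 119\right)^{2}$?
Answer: $8836$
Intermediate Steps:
$\left(\left(7 - -18\right) - 119\right)^{2} = \left(\left(7 + 18\right) - 119\right)^{2} = \left(25 - 119\right)^{2} = \left(-94\right)^{2} = 8836$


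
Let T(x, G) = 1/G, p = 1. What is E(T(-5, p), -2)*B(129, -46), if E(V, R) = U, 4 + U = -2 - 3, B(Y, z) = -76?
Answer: 684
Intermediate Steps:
U = -9 (U = -4 + (-2 - 3) = -4 - 5 = -9)
E(V, R) = -9
E(T(-5, p), -2)*B(129, -46) = -9*(-76) = 684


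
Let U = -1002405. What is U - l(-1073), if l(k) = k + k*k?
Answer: -2152661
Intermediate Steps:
l(k) = k + k²
U - l(-1073) = -1002405 - (-1073)*(1 - 1073) = -1002405 - (-1073)*(-1072) = -1002405 - 1*1150256 = -1002405 - 1150256 = -2152661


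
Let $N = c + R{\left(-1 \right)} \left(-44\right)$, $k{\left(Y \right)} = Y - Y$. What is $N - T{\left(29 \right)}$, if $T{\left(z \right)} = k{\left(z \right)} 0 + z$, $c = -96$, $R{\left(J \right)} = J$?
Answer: $-81$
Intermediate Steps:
$k{\left(Y \right)} = 0$
$T{\left(z \right)} = z$ ($T{\left(z \right)} = 0 \cdot 0 + z = 0 + z = z$)
$N = -52$ ($N = -96 - -44 = -96 + 44 = -52$)
$N - T{\left(29 \right)} = -52 - 29 = -81$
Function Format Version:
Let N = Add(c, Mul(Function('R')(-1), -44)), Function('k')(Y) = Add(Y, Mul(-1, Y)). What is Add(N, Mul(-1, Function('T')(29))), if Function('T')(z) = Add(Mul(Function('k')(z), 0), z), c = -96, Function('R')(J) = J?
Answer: -81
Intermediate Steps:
Function('k')(Y) = 0
Function('T')(z) = z (Function('T')(z) = Add(Mul(0, 0), z) = Add(0, z) = z)
N = -52 (N = Add(-96, Mul(-1, -44)) = Add(-96, 44) = -52)
Add(N, Mul(-1, Function('T')(29))) = Add(-52, Mul(-1, 29)) = Add(-52, -29) = -81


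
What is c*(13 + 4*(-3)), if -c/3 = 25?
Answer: -75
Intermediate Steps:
c = -75 (c = -3*25 = -75)
c*(13 + 4*(-3)) = -75*(13 + 4*(-3)) = -75*(13 - 12) = -75*1 = -75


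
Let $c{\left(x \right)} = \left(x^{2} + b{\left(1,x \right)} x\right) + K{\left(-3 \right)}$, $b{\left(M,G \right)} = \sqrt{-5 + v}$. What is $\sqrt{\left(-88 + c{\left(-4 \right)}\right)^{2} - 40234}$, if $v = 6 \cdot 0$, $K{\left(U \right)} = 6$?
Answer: $\sqrt{-35958 + 528 i \sqrt{5}} \approx 3.113 + 189.65 i$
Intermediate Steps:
$v = 0$
$b{\left(M,G \right)} = i \sqrt{5}$ ($b{\left(M,G \right)} = \sqrt{-5 + 0} = \sqrt{-5} = i \sqrt{5}$)
$c{\left(x \right)} = 6 + x^{2} + i x \sqrt{5}$ ($c{\left(x \right)} = \left(x^{2} + i \sqrt{5} x\right) + 6 = \left(x^{2} + i x \sqrt{5}\right) + 6 = 6 + x^{2} + i x \sqrt{5}$)
$\sqrt{\left(-88 + c{\left(-4 \right)}\right)^{2} - 40234} = \sqrt{\left(-88 + \left(6 + \left(-4\right)^{2} + i \left(-4\right) \sqrt{5}\right)\right)^{2} - 40234} = \sqrt{\left(-88 + \left(6 + 16 - 4 i \sqrt{5}\right)\right)^{2} - 40234} = \sqrt{\left(-88 + \left(22 - 4 i \sqrt{5}\right)\right)^{2} - 40234} = \sqrt{\left(-66 - 4 i \sqrt{5}\right)^{2} - 40234} = \sqrt{-40234 + \left(-66 - 4 i \sqrt{5}\right)^{2}}$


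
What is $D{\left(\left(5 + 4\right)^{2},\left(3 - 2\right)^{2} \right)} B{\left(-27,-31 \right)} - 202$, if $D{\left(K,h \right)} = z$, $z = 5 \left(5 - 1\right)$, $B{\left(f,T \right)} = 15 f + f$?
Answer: $-8842$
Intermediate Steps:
$B{\left(f,T \right)} = 16 f$
$z = 20$ ($z = 5 \cdot 4 = 20$)
$D{\left(K,h \right)} = 20$
$D{\left(\left(5 + 4\right)^{2},\left(3 - 2\right)^{2} \right)} B{\left(-27,-31 \right)} - 202 = 20 \cdot 16 \left(-27\right) - 202 = 20 \left(-432\right) - 202 = -8640 - 202 = -8842$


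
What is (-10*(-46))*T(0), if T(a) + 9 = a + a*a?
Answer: -4140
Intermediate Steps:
T(a) = -9 + a + a² (T(a) = -9 + (a + a*a) = -9 + (a + a²) = -9 + a + a²)
(-10*(-46))*T(0) = (-10*(-46))*(-9 + 0 + 0²) = 460*(-9 + 0 + 0) = 460*(-9) = -4140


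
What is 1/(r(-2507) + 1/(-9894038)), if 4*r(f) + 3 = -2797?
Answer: -9894038/6925826601 ≈ -0.0014286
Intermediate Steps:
r(f) = -700 (r(f) = -3/4 + (1/4)*(-2797) = -3/4 - 2797/4 = -700)
1/(r(-2507) + 1/(-9894038)) = 1/(-700 + 1/(-9894038)) = 1/(-700 - 1/9894038) = 1/(-6925826601/9894038) = -9894038/6925826601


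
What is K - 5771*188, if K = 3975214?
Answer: 2890266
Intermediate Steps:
K - 5771*188 = 3975214 - 5771*188 = 3975214 - 1*1084948 = 3975214 - 1084948 = 2890266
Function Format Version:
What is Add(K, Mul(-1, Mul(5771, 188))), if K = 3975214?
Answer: 2890266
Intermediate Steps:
Add(K, Mul(-1, Mul(5771, 188))) = Add(3975214, Mul(-1, Mul(5771, 188))) = Add(3975214, Mul(-1, 1084948)) = Add(3975214, -1084948) = 2890266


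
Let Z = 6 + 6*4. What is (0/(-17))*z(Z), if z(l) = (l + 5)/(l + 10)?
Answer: 0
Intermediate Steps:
Z = 30 (Z = 6 + 24 = 30)
z(l) = (5 + l)/(10 + l)
(0/(-17))*z(Z) = (0/(-17))*((5 + 30)/(10 + 30)) = (0*(-1/17))*(35/40) = 0*((1/40)*35) = 0*(7/8) = 0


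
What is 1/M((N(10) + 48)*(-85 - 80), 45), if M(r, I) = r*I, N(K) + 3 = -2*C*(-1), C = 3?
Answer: -1/378675 ≈ -2.6408e-6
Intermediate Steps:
N(K) = 3 (N(K) = -3 - 2*3*(-1) = -3 - 6*(-1) = -3 + 6 = 3)
M(r, I) = I*r
1/M((N(10) + 48)*(-85 - 80), 45) = 1/(45*((3 + 48)*(-85 - 80))) = 1/(45*(51*(-165))) = 1/(45*(-8415)) = 1/(-378675) = -1/378675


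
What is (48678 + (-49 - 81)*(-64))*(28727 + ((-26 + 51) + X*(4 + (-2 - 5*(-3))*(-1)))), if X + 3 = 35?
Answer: 1622391072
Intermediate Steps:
X = 32 (X = -3 + 35 = 32)
(48678 + (-49 - 81)*(-64))*(28727 + ((-26 + 51) + X*(4 + (-2 - 5*(-3))*(-1)))) = (48678 + (-49 - 81)*(-64))*(28727 + ((-26 + 51) + 32*(4 + (-2 - 5*(-3))*(-1)))) = (48678 - 130*(-64))*(28727 + (25 + 32*(4 + (-2 + 15)*(-1)))) = (48678 + 8320)*(28727 + (25 + 32*(4 + 13*(-1)))) = 56998*(28727 + (25 + 32*(4 - 13))) = 56998*(28727 + (25 + 32*(-9))) = 56998*(28727 + (25 - 288)) = 56998*(28727 - 263) = 56998*28464 = 1622391072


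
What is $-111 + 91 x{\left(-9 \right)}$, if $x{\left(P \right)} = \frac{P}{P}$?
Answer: $-20$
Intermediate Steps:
$x{\left(P \right)} = 1$
$-111 + 91 x{\left(-9 \right)} = -111 + 91 \cdot 1 = -111 + 91 = -20$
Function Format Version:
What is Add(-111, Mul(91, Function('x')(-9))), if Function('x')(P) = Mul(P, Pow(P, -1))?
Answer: -20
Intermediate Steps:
Function('x')(P) = 1
Add(-111, Mul(91, Function('x')(-9))) = Add(-111, Mul(91, 1)) = Add(-111, 91) = -20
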